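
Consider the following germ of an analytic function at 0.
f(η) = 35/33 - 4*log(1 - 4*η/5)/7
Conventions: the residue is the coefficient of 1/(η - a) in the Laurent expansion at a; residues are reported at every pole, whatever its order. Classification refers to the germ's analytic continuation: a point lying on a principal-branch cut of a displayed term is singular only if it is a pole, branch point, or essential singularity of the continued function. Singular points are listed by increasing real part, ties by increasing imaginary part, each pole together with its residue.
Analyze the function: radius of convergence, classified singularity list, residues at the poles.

Radius of convergence at 0: 5/4.
At 5/4: a logarithmic branch point.

Branch term (-4/7)*log(1 - η/(5/4)): its argument vanishes at η = 5/4, a logarithmic branch point, modulus 5/4.
The radius of convergence is the smallest modulus among the singular points: 5/4.


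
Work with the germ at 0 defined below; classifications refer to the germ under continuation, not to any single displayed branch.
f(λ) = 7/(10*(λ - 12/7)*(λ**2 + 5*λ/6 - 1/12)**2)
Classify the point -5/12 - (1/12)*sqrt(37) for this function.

The point is a pole of order 2.

The denominator factor λ**2 + 5*λ/6 - 1/12 vanishes at -5/12 - (1/12)*sqrt(37) and appears to the power 2; the numerator there equals 7/10, nonzero, and no other factor vanishes.
Hence a pole whose order is the multiplicity, 2.


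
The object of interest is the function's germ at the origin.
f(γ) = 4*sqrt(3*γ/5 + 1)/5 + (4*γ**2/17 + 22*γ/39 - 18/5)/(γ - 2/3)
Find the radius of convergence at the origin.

The radius of convergence is 2/3.

Denominator factor (γ - 2/3): pole of order 1 at 2/3, modulus 2/3.
Branch term (4/5)*sqrt(1 - γ/(-5/3)): its argument vanishes at γ = -5/3, a square-root branch point, modulus 5/3.
The radius of convergence is the smallest modulus among the singular points: 2/3.


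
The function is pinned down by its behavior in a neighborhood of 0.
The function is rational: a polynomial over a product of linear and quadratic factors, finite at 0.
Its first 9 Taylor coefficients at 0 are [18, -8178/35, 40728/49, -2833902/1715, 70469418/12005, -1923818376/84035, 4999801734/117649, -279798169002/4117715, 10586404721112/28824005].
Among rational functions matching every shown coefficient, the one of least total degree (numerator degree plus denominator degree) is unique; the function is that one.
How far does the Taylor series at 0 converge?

No rational of total degree below 7 reproduces all 9 coefficients; solving the [2/5] Pade equations on them gives f(φ) = (-13*φ**2/30 - 31*φ/15 + 1/4)/((φ + 1/2)**3*(φ**2 - φ/7 + 1/9)), whose expansion matches every shown term.
Denominator factor (φ**2 - φ/7 + 1/9): discriminant -187/441, complex-conjugate roots (1/14) + ((1/42)*sqrt(187))*i and (1/14) - ((1/42)*sqrt(187))*i; poles of order 1, moduli 1/3 and 1/3.
Denominator factor (φ + 1/2)^3: pole of order 3 at -1/2, modulus 1/2.
The radius of convergence is the smallest modulus among the singular points: 1/3.

The radius of convergence is 1/3.


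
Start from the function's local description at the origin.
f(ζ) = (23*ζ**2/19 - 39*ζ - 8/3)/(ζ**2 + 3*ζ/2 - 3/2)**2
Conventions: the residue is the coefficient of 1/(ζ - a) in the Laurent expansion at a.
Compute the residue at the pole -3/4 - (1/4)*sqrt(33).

The factor ζ**2 + 3*ζ/2 - 3/2 splits as (ζ - a)(ζ - a') with a = -3/4 - (1/4)*sqrt(33), a' = -3/4 + (1/4)*sqrt(33). At the order-2 pole a set g(ζ) = (ζ - a)^2*f(ζ) = [23*ζ**2/19 - 39*ζ - 8/3] / (ζ - a')^2.
Order-2 pole: residue = g'(a); g'(-3/4 - (1/4)*sqrt(33)) = (22588/62073)*sqrt(33), so the residue is (22588/62073)*sqrt(33).

The residue is (22588/62073)*sqrt(33).


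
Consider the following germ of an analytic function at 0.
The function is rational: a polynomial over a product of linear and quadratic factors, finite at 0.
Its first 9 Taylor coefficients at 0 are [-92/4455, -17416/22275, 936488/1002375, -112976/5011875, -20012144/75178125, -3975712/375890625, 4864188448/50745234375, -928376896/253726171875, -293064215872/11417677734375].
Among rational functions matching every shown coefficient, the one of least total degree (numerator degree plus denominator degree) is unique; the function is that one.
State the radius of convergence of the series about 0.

The radius of convergence is (3/2)*sqrt(2).

No rational of total degree below 7 reproduces all 9 coefficients; solving the [2/5] Pade equations on them gives f(ξ) = (31*ξ**2 - 40*ξ - 23/22)/((ξ + 5/2)*(ξ**2 + 9/2)**2), whose expansion matches every shown term.
Denominator factor (ξ + 5/2): pole of order 1 at -5/2, modulus 5/2.
Denominator factor (ξ**2 + 9/2)^2: discriminant -18, complex-conjugate roots ((3/2)*sqrt(2))*i and -((3/2)*sqrt(2))*i; poles of order 2, moduli (3/2)*sqrt(2) and (3/2)*sqrt(2).
The radius of convergence is the smallest modulus among the singular points: (3/2)*sqrt(2).


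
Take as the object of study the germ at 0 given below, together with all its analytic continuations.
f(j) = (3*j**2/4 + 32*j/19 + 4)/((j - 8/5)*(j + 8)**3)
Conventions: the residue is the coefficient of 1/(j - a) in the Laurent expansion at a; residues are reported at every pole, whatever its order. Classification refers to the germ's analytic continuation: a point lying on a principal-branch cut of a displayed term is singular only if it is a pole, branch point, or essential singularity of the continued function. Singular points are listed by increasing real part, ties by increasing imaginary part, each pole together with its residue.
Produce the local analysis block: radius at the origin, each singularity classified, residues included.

Radius of convergence at 0: 8/5.
At -8: a pole of order 3; residue -1705/175104.
At 8/5: a pole of order 1; residue 1705/175104.

Denominator factor (j + 8)^3: pole of order 3 at -8, modulus 8.
Denominator factor (j - 8/5): pole of order 1 at 8/5, modulus 8/5.
The radius of convergence is the smallest modulus among the singular points: 8/5.
At the order-3 pole -8 set g(j) = (j - (-8))^3*f(j) = (3*j**2/4 + 32*j/19 + 4)/(j - 8/5).
Order-3 pole: residue = g''(a)/2; g''(-8) = -1705/87552, so the residue is -1705/175104.
At the order-1 pole 8/5 set g(j) = (j - (8/5))*f(j) = (3*j**2/4 + 32*j/19 + 4)/(j + 8)**3.
Simple pole: residue = g(a) at a = 8/5, which is 1705/175104.
List the singular points by increasing real part (a conjugate pair: the negative imaginary part first).


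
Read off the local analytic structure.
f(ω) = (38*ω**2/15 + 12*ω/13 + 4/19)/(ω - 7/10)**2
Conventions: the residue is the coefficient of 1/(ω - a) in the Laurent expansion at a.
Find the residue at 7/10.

At the order-2 pole 7/10 set g(ω) = (ω - (7/10))^2*f(ω) = 38*ω**2/15 + 12*ω/13 + 4/19.
Order-2 pole: residue = g'(a); g'(7/10) = 4358/975, so the residue is 4358/975.

The residue is 4358/975.


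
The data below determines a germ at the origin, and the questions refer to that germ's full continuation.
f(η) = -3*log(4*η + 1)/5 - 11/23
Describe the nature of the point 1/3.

There is no denominator, hence no pole anywhere.
Branch term log(1 - η/(-1/4)): argument at 1/3 is 7/3, nonzero, so 1/3 is not its branch point (a point on a principal cut is still regular for the continued germ).
So the germ continues analytically to 1/3.

The point is a regular point.


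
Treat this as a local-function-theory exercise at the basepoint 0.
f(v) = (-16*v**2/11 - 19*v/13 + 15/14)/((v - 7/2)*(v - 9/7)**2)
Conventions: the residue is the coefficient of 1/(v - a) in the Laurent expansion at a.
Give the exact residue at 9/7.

At the order-2 pole 9/7 set g(v) = (v - (9/7))^2*f(v) = (-16*v**2/11 - 19*v/13 + 15/14)/(v - 7/2).
Order-2 pole: residue = g'(a); g'(9/7) = 412864/137423, so the residue is 412864/137423.

The residue is 412864/137423.


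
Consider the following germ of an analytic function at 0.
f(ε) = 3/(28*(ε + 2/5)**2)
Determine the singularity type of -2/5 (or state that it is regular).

The denominator factor ε + 2/5 vanishes at -2/5 and appears to the power 2; the numerator there equals 3/28, nonzero, and no other factor vanishes.
Hence a pole whose order is the multiplicity, 2.

The point is a pole of order 2.


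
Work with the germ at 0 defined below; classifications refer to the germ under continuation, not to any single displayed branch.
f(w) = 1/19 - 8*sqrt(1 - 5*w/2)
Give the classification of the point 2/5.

The term (-8)*sqrt(1 - w/(2/5)) has argument 1 - 2/5/(2/5) = 0 at 2/5: a square-root (algebraic, two-sheeted) branch point; the remaining terms are analytic or single-valued there.

The point is an algebraic (square-root) branch point.


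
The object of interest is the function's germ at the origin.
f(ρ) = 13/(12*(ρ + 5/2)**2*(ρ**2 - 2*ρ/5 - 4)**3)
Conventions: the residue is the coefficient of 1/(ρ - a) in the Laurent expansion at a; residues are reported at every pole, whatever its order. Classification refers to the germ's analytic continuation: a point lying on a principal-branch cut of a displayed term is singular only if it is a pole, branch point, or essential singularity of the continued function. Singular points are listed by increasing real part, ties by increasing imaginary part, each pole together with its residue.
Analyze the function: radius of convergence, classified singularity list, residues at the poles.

Radius of convergence at 0: -1/5 + (1/5)*sqrt(101).
At -5/2: a pole of order 2; residue 1728/10985.
At 1/5 - (1/5)*sqrt(101): a pole of order 3; residue -864/10985 - (1428372949/181085703760)*sqrt(101).
At 1/5 + (1/5)*sqrt(101): a pole of order 3; residue -864/10985 + (1428372949/181085703760)*sqrt(101).


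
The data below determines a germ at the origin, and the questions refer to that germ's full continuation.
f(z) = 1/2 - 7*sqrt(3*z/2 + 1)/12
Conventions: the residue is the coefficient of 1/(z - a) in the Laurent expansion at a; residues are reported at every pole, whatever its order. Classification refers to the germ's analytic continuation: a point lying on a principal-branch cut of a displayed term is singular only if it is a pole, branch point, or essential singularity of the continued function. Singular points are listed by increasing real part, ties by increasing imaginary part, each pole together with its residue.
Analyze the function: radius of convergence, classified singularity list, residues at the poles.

Radius of convergence at 0: 2/3.
At -2/3: an algebraic (square-root) branch point.

Branch term (-7/12)*sqrt(1 - z/(-2/3)): its argument vanishes at z = -2/3, a square-root branch point, modulus 2/3.
The radius of convergence is the smallest modulus among the singular points: 2/3.


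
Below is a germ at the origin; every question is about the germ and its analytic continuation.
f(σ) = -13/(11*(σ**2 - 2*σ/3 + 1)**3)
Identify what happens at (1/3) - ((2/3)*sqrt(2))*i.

The point is a pole of order 3.

The denominator factor σ**2 - 2*σ/3 + 1 vanishes at (1/3) - ((2/3)*sqrt(2))*i and appears to the power 3; the numerator there equals -13/11, nonzero, and no other factor vanishes.
Hence a pole whose order is the multiplicity, 3.


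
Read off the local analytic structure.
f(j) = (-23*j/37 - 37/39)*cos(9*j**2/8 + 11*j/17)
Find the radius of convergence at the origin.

The radius of convergence is infinite.

The factor cos(9*j**2/8 + 11*j/17) is entire and contributes no finite singular point.
The polynomial part has no poles.
No finite singular points: the Taylor series at 0 converges everywhere.


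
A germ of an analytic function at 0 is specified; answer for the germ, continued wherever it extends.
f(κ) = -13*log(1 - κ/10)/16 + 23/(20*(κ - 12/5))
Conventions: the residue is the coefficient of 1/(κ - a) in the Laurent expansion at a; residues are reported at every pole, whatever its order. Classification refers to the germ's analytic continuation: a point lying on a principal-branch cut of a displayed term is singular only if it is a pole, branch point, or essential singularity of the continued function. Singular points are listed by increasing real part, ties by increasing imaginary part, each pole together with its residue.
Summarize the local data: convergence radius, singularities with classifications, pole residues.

Radius of convergence at 0: 12/5.
At 12/5: a pole of order 1; residue 23/20.
At 10: a logarithmic branch point.

Denominator factor (κ - 12/5): pole of order 1 at 12/5, modulus 12/5.
Branch term (-13/16)*log(1 - κ/(10)): its argument vanishes at κ = 10, a logarithmic branch point, modulus 10.
The radius of convergence is the smallest modulus among the singular points: 12/5.
The branch term is analytic at 12/5 and contributes nothing to the residue; only the rational part matters.
At the order-1 pole 12/5 set g(κ) = (κ - (12/5))*(rational part) = 23/20.
Simple pole: residue = g(a) at a = 12/5, which is 23/20.
List the singular points by increasing real part (a conjugate pair: the negative imaginary part first).


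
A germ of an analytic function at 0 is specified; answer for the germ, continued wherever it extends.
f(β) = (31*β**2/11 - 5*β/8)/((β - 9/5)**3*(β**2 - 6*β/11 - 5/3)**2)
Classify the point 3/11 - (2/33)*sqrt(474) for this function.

The denominator factor β**2 - 6*β/11 - 5/3 vanishes at 3/11 - (2/33)*sqrt(474) and appears to the power 2; the numerator there equals 157987/31944 - (883/15972)*sqrt(474), nonzero, and no other factor vanishes.
Hence a pole whose order is the multiplicity, 2.

The point is a pole of order 2.


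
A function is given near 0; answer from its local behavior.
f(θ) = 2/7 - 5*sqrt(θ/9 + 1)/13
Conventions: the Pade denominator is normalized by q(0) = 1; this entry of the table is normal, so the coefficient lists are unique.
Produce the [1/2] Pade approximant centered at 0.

The Pade approximant has numerator coefficients [-9/91, -3161/129402]; denominator coefficients [1, 22/711, -35/51192].

Taylor coefficients needed (expand at 0): a_0 = -9/91, a_1 = -5/234, a_2 = 5/8424, a_3 = -5/151632.
Write the denominator as Q(θ) = 1 + q1*θ + q2*θ^2. Requiring Q*f - P = O(θ^4) with deg P <= 1 kills the coefficients of θ^2..θ^3 in Q*f:
  θ^2: a_2 + q1*a_1 + q2*a_0 = 0, i.e. 5/8424 + (-5/234)*q1 + (-9/91)*q2 = 0.
  θ^3: a_3 + q1*a_2 + q2*a_1 = 0, i.e. -5/151632 + (5/8424)*q1 + (-5/234)*q2 = 0.
Solving this linear system: q1 = 22/711, q2 = -35/51192.
The numerator is Q*f truncated at degree 1: P0 = a_0 = -9/91; P1 = a_1 + q1*a_0 = -3161/129402.


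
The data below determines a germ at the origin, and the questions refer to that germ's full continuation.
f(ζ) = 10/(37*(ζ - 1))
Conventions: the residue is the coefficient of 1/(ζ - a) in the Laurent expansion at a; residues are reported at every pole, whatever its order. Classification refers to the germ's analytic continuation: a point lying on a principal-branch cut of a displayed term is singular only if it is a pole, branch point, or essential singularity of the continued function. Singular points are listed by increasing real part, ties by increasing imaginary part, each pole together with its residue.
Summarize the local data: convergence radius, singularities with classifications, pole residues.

Denominator factor (ζ - 1): pole of order 1 at 1, modulus 1.
The radius of convergence is the smallest modulus among the singular points: 1.
At the order-1 pole 1 set g(ζ) = (ζ - (1))*f(ζ) = 10/37.
Simple pole: residue = g(a) at a = 1, which is 10/37.

Radius of convergence at 0: 1.
At 1: a pole of order 1; residue 10/37.


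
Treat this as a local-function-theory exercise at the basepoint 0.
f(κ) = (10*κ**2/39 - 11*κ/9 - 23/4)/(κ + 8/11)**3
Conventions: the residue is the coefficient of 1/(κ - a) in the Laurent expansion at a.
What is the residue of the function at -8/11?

At the order-3 pole -8/11 set g(κ) = (κ - (-8/11))^3*f(κ) = 10*κ**2/39 - 11*κ/9 - 23/4.
Order-3 pole: residue = g''(a)/2; g''(-8/11) = 20/39, so the residue is 10/39.

The residue is 10/39.


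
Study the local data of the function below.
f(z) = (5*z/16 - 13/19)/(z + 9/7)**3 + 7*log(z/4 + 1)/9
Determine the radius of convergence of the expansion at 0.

The radius of convergence is 9/7.

Denominator factor (z + 9/7)^3: pole of order 3 at -9/7, modulus 9/7.
Branch term (7/9)*log(1 - z/(-4)): its argument vanishes at z = -4, a logarithmic branch point, modulus 4.
The radius of convergence is the smallest modulus among the singular points: 9/7.


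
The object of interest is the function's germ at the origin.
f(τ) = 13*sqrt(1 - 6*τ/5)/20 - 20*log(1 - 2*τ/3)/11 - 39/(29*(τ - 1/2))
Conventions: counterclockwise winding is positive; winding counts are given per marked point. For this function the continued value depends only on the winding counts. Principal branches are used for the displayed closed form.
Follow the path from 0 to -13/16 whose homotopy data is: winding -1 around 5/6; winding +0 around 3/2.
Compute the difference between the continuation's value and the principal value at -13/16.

The rational part is single-valued and drops out of the difference; each branch term changes only by its own monodromy.
(13/20)*sqrt(1 - τ/(5/6)): winding -1 is odd, the square root flips sign, contributing -2*(13/20)*sqrt(1 - (-13/16)/(5/6)) = -2*(13/20)*sqrt(79/40) = -(13/200)*sqrt(790).
(-20/11)*log(1 - τ/(3/2)): winding 0 around 3/2, so this term returns to its principal value, contribution 0.
Summing the contributions at τ = -13/16 gives -(13/200)*sqrt(790).

Continued minus principal equals -(13/200)*sqrt(790).


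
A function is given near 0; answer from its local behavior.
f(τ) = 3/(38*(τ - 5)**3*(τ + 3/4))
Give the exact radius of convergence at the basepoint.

The radius of convergence is 3/4.

Denominator factor (τ - 5)^3: pole of order 3 at 5, modulus 5.
Denominator factor (τ + 3/4): pole of order 1 at -3/4, modulus 3/4.
The radius of convergence is the smallest modulus among the singular points: 3/4.


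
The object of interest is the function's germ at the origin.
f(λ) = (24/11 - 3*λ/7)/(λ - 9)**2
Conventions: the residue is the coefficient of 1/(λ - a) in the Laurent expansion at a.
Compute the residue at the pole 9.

The residue is -3/7.

At the order-2 pole 9 set g(λ) = (λ - (9))^2*f(λ) = 24/11 - 3*λ/7.
Order-2 pole: residue = g'(a); g'(9) = -3/7, so the residue is -3/7.


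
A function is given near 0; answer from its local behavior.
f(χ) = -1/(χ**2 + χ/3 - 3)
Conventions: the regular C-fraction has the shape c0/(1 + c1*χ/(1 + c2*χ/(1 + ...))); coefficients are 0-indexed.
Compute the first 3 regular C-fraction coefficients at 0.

The regular C-fraction coefficients are [1/3, -1/9, -3].

Taylor coefficients (expand at 0): a_0 = 1/3, a_1 = 1/27, a_2 = 28/243.
c0 = a_0 = 1/3. Peel one level at a time: if S = 1 + c*χ/S' with S'(0) = 1, then c is the χ-coefficient of S and S' = c*χ/(S - 1).
S_1 = c0/f = 1 + (-1/9)*χ + (-1/3)*χ^2 + ...; c1 = -1/9.
S_2 = c1*χ/(S_1 - 1) = 1 + (-3)*χ + ...; c2 = -3.


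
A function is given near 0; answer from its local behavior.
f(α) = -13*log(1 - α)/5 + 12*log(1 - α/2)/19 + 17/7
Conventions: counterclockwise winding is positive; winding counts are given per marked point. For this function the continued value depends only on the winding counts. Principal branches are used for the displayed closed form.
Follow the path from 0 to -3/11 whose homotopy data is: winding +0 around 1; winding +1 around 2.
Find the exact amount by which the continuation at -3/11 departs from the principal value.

Continued minus principal equals (24/19)*pi*i.

The rational part is single-valued and drops out of the difference; each branch term changes only by its own monodromy.
(12/19)*log(1 - α/(2)): each positive loop around 2 adds 2*pi*i to the log, so winding +1 contributes (12/19)*(1)*2*pi*i = (24/19)*pi*i.
(-13/5)*log(1 - α/(1)): winding 0 around 1, so this term returns to its principal value, contribution 0.
Summing the contributions at α = -3/11 gives (24/19)*pi*i.


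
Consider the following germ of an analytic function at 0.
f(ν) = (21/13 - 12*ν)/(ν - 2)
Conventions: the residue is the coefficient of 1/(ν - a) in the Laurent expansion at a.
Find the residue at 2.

At the order-1 pole 2 set g(ν) = (ν - (2))*f(ν) = 21/13 - 12*ν.
Simple pole: residue = g(a) at a = 2, which is -291/13.

The residue is -291/13.


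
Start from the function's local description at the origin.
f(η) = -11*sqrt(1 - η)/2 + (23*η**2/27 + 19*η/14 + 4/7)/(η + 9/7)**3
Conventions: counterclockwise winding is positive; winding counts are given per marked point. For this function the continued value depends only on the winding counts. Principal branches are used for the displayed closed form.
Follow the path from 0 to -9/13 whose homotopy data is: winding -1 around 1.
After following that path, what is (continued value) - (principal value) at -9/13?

The rational part is single-valued and drops out of the difference; each branch term changes only by its own monodromy.
(-11/2)*sqrt(1 - η/(1)): winding -1 is odd, the square root flips sign, contributing -2*(-11/2)*sqrt(1 - (-9/13)/(1)) = -2*(-11/2)*sqrt(22/13) = (11/13)*sqrt(286).
Summing the contributions at η = -9/13 gives (11/13)*sqrt(286).

Continued minus principal equals (11/13)*sqrt(286).


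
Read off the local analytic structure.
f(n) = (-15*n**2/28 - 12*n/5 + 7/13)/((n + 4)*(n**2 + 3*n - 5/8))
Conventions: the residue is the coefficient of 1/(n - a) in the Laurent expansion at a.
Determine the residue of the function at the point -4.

The residue is 5704/12285.

At the order-1 pole -4 set g(n) = (n - (-4))*f(n) = (-15*n**2/28 - 12*n/5 + 7/13)/(n**2 + 3*n - 5/8).
Simple pole: residue = g(a) at a = -4, which is 5704/12285.


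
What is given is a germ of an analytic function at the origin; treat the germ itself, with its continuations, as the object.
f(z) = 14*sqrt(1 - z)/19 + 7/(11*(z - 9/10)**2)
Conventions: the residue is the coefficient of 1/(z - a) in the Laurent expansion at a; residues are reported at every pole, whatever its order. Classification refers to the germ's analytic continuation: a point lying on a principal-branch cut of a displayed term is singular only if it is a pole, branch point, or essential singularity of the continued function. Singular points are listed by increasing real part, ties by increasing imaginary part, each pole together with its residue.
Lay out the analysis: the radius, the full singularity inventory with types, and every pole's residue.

Denominator factor (z - 9/10)^2: pole of order 2 at 9/10, modulus 9/10.
Branch term (14/19)*sqrt(1 - z/(1)): its argument vanishes at z = 1, a square-root branch point, modulus 1.
The radius of convergence is the smallest modulus among the singular points: 9/10.
The branch term is analytic at 9/10 and contributes nothing to the residue; only the rational part matters.
At the order-2 pole 9/10 set g(z) = (z - (9/10))^2*(rational part) = 7/11.
Order-2 pole: residue = g'(a); g'(9/10) = 0, so the residue is 0.
List the singular points by increasing real part (a conjugate pair: the negative imaginary part first).

Radius of convergence at 0: 9/10.
At 9/10: a pole of order 2; residue 0.
At 1: an algebraic (square-root) branch point.


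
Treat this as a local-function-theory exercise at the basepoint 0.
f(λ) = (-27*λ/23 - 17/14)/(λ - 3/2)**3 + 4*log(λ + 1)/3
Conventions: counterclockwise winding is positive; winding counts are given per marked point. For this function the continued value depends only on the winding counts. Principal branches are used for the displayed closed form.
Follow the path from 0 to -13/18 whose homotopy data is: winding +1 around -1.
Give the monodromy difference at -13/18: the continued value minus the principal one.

The rational part is single-valued and drops out of the difference; each branch term changes only by its own monodromy.
(4/3)*log(1 - λ/(-1)): each positive loop around -1 adds 2*pi*i to the log, so winding +1 contributes (4/3)*(1)*2*pi*i = (8/3)*pi*i.
Summing the contributions at λ = -13/18 gives (8/3)*pi*i.

Continued minus principal equals (8/3)*pi*i.


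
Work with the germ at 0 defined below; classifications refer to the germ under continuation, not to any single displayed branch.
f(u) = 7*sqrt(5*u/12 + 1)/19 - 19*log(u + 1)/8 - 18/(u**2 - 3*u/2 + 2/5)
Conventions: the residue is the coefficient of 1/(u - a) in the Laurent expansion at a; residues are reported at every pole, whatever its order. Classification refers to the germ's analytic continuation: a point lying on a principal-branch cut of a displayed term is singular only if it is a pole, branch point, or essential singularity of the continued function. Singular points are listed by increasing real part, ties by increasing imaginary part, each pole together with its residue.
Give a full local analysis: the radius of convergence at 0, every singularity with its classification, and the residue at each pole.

Denominator factor (u**2 - 3*u/2 + 2/5): discriminant 13/20, real irrational roots 3/4 + (1/20)*sqrt(65) and 3/4 - (1/20)*sqrt(65); poles of order 1, moduli 3/4 + (1/20)*sqrt(65) and 3/4 - (1/20)*sqrt(65).
Branch term (-19/8)*log(1 - u/(-1)): its argument vanishes at u = -1, a logarithmic branch point, modulus 1.
Branch term (7/19)*sqrt(1 - u/(-12/5)): its argument vanishes at u = -12/5, a square-root branch point, modulus 12/5.
The radius of convergence is the smallest modulus among the singular points: 3/4 - (1/20)*sqrt(65).
The branch terms are analytic at 3/4 - (1/20)*sqrt(65) and contribute nothing to the residue; only the rational part matters.
The factor u**2 - 3*u/2 + 2/5 splits as (u - a)(u - a') with a = 3/4 - (1/20)*sqrt(65), a' = 3/4 + (1/20)*sqrt(65). At the order-1 pole a set g(u) = (u - a)*(rational part) = [-18] / (u - a').
Simple pole: residue = g(a) at a = 3/4 - (1/20)*sqrt(65), which is (36/13)*sqrt(65).
The branch terms are analytic at 3/4 + (1/20)*sqrt(65) and contribute nothing to the residue; only the rational part matters.
The factor u**2 - 3*u/2 + 2/5 splits as (u - a)(u - a') with a = 3/4 + (1/20)*sqrt(65), a' = 3/4 - (1/20)*sqrt(65). At the order-1 pole a set g(u) = (u - a)*(rational part) = [-18] / (u - a').
Simple pole: residue = g(a) at a = 3/4 + (1/20)*sqrt(65), which is -(36/13)*sqrt(65).
List the singular points by increasing real part (a conjugate pair: the negative imaginary part first).

Radius of convergence at 0: 3/4 - (1/20)*sqrt(65).
At -12/5: an algebraic (square-root) branch point.
At -1: a logarithmic branch point.
At 3/4 - (1/20)*sqrt(65): a pole of order 1; residue (36/13)*sqrt(65).
At 3/4 + (1/20)*sqrt(65): a pole of order 1; residue -(36/13)*sqrt(65).


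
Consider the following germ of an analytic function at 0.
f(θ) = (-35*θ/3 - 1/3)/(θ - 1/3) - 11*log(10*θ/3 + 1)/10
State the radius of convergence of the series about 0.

Denominator factor (θ - 1/3): pole of order 1 at 1/3, modulus 1/3.
Branch term (-11/10)*log(1 - θ/(-3/10)): its argument vanishes at θ = -3/10, a logarithmic branch point, modulus 3/10.
The radius of convergence is the smallest modulus among the singular points: 3/10.

The radius of convergence is 3/10.


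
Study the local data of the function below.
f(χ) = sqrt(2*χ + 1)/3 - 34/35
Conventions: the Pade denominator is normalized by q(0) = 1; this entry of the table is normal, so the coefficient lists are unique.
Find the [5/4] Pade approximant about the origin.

Taylor coefficients needed (expand at 0): a_0 = -67/105, a_1 = 1/3, a_2 = -1/6, a_3 = 1/6, a_4 = -5/24, a_5 = 7/24, a_6 = -7/16, a_7 = 11/16, a_8 = -143/128, a_9 = 715/384.
Write the denominator as Q(χ) = 1 + q1*χ + q2*χ^2 + q3*χ^3 + q4*χ^4. Requiring Q*f - P = O(χ^10) with deg P <= 5 kills the coefficients of χ^6..χ^9 in Q*f:
  χ^6: a_6 + q1*a_5 + q2*a_4 + q3*a_3 + q4*a_2 = 0, i.e. -7/16 + (7/24)*q1 + (-5/24)*q2 + (1/6)*q3 + (-1/6)*q4 = 0.
  χ^7: a_7 + q1*a_6 + q2*a_5 + q3*a_4 + q4*a_3 = 0, i.e. 11/16 + (-7/16)*q1 + (7/24)*q2 + (-5/24)*q3 + (1/6)*q4 = 0.
  χ^8: a_8 + q1*a_7 + q2*a_6 + q3*a_5 + q4*a_4 = 0, i.e. -143/128 + (11/16)*q1 + (-7/16)*q2 + (7/24)*q3 + (-5/24)*q4 = 0.
  χ^9: a_9 + q1*a_8 + q2*a_7 + q3*a_6 + q4*a_5 = 0, i.e. 715/384 + (-143/128)*q1 + (11/16)*q2 + (-7/16)*q3 + (7/24)*q4 = 0.
Solving this linear system: q1 = 4, q2 = 21/4, q3 = 5/2, q4 = 5/16.
The numerator is Q*f truncated at degree 5: P0 = a_0 = -67/105; P1 = a_1 + q1*a_0 = -233/105; P2 = a_2 + q1*a_1 + q2*a_0 = -131/60; P3 = a_3 + q1*a_2 + q2*a_1 + q3*a_0 = -29/84; P4 = a_4 + q1*a_3 + q2*a_2 + q3*a_1 + q4*a_0 = 73/336; P5 = a_5 + q1*a_4 + q2*a_3 + q3*a_2 + q4*a_1 = 1/48.

The Pade approximant has numerator coefficients [-67/105, -233/105, -131/60, -29/84, 73/336, 1/48]; denominator coefficients [1, 4, 21/4, 5/2, 5/16].


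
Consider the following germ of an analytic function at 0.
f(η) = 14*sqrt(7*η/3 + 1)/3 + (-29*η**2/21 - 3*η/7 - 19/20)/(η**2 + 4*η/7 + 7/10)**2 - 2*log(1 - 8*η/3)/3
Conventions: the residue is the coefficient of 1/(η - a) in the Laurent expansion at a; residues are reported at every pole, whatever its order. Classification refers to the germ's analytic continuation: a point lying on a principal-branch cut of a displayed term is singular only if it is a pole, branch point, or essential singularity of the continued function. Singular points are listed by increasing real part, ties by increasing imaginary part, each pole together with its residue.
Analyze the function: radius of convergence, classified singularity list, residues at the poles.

Radius of convergence at 0: 3/8.
At -3/7: an algebraic (square-root) branch point.
At (-2/7) - ((1/70)*sqrt(3030))*i: a pole of order 2; residue -((36925/2203416)*sqrt(3030))*i.
At (-2/7) + ((1/70)*sqrt(3030))*i: a pole of order 2; residue ((36925/2203416)*sqrt(3030))*i.
At 3/8: a logarithmic branch point.


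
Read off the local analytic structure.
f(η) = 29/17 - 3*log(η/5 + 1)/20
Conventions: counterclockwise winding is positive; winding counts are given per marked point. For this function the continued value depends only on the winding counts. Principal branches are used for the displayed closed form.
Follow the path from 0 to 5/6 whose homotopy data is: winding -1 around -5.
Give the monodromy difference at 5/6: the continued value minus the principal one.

Continued minus principal equals (3/10)*pi*i.

The rational part is single-valued and drops out of the difference; each branch term changes only by its own monodromy.
(-3/20)*log(1 - η/(-5)): each positive loop around -5 adds 2*pi*i to the log, so winding -1 contributes (-3/20)*(-1)*2*pi*i = (3/10)*pi*i.
Summing the contributions at η = 5/6 gives (3/10)*pi*i.


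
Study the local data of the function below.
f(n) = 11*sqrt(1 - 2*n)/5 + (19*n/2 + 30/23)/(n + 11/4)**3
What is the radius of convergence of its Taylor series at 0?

The radius of convergence is 1/2.

Denominator factor (n + 11/4)^3: pole of order 3 at -11/4, modulus 11/4.
Branch term (11/5)*sqrt(1 - n/(1/2)): its argument vanishes at n = 1/2, a square-root branch point, modulus 1/2.
The radius of convergence is the smallest modulus among the singular points: 1/2.


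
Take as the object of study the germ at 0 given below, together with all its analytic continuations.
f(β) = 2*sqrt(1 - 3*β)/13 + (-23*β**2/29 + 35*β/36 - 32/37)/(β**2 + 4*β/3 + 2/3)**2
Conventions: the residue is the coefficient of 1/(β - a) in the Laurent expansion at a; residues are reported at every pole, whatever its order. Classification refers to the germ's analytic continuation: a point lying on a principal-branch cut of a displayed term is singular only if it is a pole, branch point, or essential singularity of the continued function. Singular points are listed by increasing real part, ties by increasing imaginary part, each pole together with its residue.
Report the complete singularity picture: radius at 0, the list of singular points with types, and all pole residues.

Radius of convergence at 0: 1/3.
At (-2/3) - ((1/3)*sqrt(2))*i: a pole of order 2; residue -((118303/34336)*sqrt(2))*i.
At (-2/3) + ((1/3)*sqrt(2))*i: a pole of order 2; residue ((118303/34336)*sqrt(2))*i.
At 1/3: an algebraic (square-root) branch point.

Denominator factor (β**2 + 4*β/3 + 2/3)^2: discriminant -8/9, complex-conjugate roots (-2/3) + ((1/3)*sqrt(2))*i and (-2/3) - ((1/3)*sqrt(2))*i; poles of order 2, moduli (1/3)*sqrt(6) and (1/3)*sqrt(6).
Branch term (2/13)*sqrt(1 - β/(1/3)): its argument vanishes at β = 1/3, a square-root branch point, modulus 1/3.
The radius of convergence is the smallest modulus among the singular points: 1/3.
The branch term is analytic at (-2/3) - ((1/3)*sqrt(2))*i and contributes nothing to the residue; only the rational part matters.
The factor β**2 + 4*β/3 + 2/3 splits as (β - a)(β - a') with a = (-2/3) - ((1/3)*sqrt(2))*i, a' = (-2/3) + ((1/3)*sqrt(2))*i. At the order-2 pole a set g(β) = (β - a)^2*(rational part) = [-23*β**2/29 + 35*β/36 - 32/37] / (β - a')^2.
Order-2 pole: residue = g'(a); g'((-2/3) - ((1/3)*sqrt(2))*i) = -((118303/34336)*sqrt(2))*i, so the residue is -((118303/34336)*sqrt(2))*i.
The branch term is analytic at (-2/3) + ((1/3)*sqrt(2))*i and contributes nothing to the residue; only the rational part matters.
The factor β**2 + 4*β/3 + 2/3 splits as (β - a)(β - a') with a = (-2/3) + ((1/3)*sqrt(2))*i, a' = (-2/3) - ((1/3)*sqrt(2))*i. At the order-2 pole a set g(β) = (β - a)^2*(rational part) = [-23*β**2/29 + 35*β/36 - 32/37] / (β - a')^2.
Order-2 pole: residue = g'(a); g'((-2/3) + ((1/3)*sqrt(2))*i) = ((118303/34336)*sqrt(2))*i, so the residue is ((118303/34336)*sqrt(2))*i.
List the singular points by increasing real part (a conjugate pair: the negative imaginary part first).


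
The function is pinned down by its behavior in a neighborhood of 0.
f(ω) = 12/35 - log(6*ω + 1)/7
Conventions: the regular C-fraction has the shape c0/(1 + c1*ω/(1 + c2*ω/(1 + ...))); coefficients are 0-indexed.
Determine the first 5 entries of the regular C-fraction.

The regular C-fraction coefficients are [12/35, 5/2, 1/2, 6, -3].

Taylor coefficients (expand at 0): a_0 = 12/35, a_1 = -6/7, a_2 = 18/7, a_3 = -72/7, a_4 = 324/7.
c0 = a_0 = 12/35. Peel one level at a time: if S = 1 + c*ω/S' with S'(0) = 1, then c is the ω-coefficient of S and S' = c*ω/(S - 1).
S_1 = c0/f = 1 + (5/2)*ω + (-5/4)*ω^2 + ...; c1 = 5/2.
S_2 = c1*ω/(S_1 - 1) = 1 + (1/2)*ω + (-3)*ω^2 + ...; c2 = 1/2.
S_3 = c2*ω/(S_2 - 1) = 1 + (6)*ω + (18)*ω^2 + ...; c3 = 6.
S_4 = c3*ω/(S_3 - 1) = 1 + (-3)*ω + ...; c4 = -3.


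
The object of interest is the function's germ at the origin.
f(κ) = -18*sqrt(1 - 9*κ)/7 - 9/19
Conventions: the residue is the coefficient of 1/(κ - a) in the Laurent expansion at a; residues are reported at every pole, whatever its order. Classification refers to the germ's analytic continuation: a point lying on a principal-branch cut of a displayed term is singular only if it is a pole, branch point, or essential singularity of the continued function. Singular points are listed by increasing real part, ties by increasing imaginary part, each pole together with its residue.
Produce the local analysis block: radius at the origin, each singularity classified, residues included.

Radius of convergence at 0: 1/9.
At 1/9: an algebraic (square-root) branch point.

Branch term (-18/7)*sqrt(1 - κ/(1/9)): its argument vanishes at κ = 1/9, a square-root branch point, modulus 1/9.
The radius of convergence is the smallest modulus among the singular points: 1/9.


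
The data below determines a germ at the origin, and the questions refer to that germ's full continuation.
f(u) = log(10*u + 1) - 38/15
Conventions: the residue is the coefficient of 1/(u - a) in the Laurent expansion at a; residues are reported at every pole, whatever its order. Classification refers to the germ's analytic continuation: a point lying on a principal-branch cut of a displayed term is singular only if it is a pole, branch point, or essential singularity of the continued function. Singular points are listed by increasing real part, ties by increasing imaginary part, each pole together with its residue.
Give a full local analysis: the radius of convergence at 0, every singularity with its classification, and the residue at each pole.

Branch term (1)*log(1 - u/(-1/10)): its argument vanishes at u = -1/10, a logarithmic branch point, modulus 1/10.
The radius of convergence is the smallest modulus among the singular points: 1/10.

Radius of convergence at 0: 1/10.
At -1/10: a logarithmic branch point.


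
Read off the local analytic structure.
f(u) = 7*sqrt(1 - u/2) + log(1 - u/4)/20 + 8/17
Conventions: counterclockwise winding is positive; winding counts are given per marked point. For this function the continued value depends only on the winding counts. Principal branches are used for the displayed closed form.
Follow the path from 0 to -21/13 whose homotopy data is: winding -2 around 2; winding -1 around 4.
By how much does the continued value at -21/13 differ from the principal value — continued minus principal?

The rational part is single-valued and drops out of the difference; each branch term changes only by its own monodromy.
(1/20)*log(1 - u/(4)): each positive loop around 4 adds 2*pi*i to the log, so winding -1 contributes (1/20)*(-1)*2*pi*i = -(1/10)*pi*i.
(7)*sqrt(1 - u/(2)): winding -2 is even, the square root returns to the same sheet, contribution 0.
Summing the contributions at u = -21/13 gives -(1/10)*pi*i.

Continued minus principal equals -(1/10)*pi*i.


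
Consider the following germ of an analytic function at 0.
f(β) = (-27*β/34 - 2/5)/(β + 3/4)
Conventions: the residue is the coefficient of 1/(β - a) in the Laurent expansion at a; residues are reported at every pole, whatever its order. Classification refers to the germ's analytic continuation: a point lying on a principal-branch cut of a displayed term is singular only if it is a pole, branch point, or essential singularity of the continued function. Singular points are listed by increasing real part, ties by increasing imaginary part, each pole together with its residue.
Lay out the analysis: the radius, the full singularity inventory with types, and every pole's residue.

Radius of convergence at 0: 3/4.
At -3/4: a pole of order 1; residue 133/680.

Denominator factor (β + 3/4): pole of order 1 at -3/4, modulus 3/4.
The radius of convergence is the smallest modulus among the singular points: 3/4.
At the order-1 pole -3/4 set g(β) = (β - (-3/4))*f(β) = -27*β/34 - 2/5.
Simple pole: residue = g(a) at a = -3/4, which is 133/680.


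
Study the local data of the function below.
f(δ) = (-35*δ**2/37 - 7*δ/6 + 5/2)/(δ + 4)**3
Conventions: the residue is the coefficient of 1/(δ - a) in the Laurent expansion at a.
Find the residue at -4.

At the order-3 pole -4 set g(δ) = (δ - (-4))^3*f(δ) = -35*δ**2/37 - 7*δ/6 + 5/2.
Order-3 pole: residue = g''(a)/2; g''(-4) = -70/37, so the residue is -35/37.

The residue is -35/37.


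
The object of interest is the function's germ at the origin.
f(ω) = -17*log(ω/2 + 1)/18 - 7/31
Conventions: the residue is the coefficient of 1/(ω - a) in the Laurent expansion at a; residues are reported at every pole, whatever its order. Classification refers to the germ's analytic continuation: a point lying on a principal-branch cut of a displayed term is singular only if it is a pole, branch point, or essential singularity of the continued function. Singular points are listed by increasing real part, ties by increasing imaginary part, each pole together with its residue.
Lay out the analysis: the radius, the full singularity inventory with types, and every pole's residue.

Branch term (-17/18)*log(1 - ω/(-2)): its argument vanishes at ω = -2, a logarithmic branch point, modulus 2.
The radius of convergence is the smallest modulus among the singular points: 2.

Radius of convergence at 0: 2.
At -2: a logarithmic branch point.


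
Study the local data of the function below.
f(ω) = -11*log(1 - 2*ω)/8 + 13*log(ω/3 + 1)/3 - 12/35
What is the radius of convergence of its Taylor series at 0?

The radius of convergence is 1/2.

Branch term (-11/8)*log(1 - ω/(1/2)): its argument vanishes at ω = 1/2, a logarithmic branch point, modulus 1/2.
Branch term (13/3)*log(1 - ω/(-3)): its argument vanishes at ω = -3, a logarithmic branch point, modulus 3.
The radius of convergence is the smallest modulus among the singular points: 1/2.
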